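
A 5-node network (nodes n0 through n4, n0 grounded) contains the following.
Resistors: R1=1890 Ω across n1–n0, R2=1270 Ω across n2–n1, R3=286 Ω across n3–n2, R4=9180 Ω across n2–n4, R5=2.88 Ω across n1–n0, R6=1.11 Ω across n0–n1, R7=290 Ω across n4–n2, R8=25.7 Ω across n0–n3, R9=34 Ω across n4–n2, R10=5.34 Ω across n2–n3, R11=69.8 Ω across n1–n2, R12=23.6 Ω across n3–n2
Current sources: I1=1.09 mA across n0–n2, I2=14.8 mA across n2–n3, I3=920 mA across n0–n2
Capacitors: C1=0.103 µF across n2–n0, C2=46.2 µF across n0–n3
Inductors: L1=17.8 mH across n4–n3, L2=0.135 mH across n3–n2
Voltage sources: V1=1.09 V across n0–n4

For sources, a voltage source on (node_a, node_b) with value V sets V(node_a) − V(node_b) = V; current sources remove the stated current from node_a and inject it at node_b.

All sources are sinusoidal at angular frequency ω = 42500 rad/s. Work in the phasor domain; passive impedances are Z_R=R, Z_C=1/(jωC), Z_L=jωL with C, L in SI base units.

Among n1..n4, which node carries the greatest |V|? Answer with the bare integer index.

Apply KCL at each of the 4 non-ground nodes and solve the resulting linear system.
Node n1: branches {R1, R2, R5, R6, R11} → V_1 = 0.02648+0.01220j
Node n2: branches {R2, R3, I1, R4, C1, R7, I2, R9, R10, I3, R11, L2, R12} → V_2 = 2.215+1.020j
Node n3: branches {R3, L1, I2, R8, R10, L2, C2, R12} → V_3 = -0.02119-0.3997j
Node n4: branches {R4, L1, R7, R9, V1} → V_4 = -1.090+0.000j
Source currents: i(V1)=-0.1084-0.03223j

2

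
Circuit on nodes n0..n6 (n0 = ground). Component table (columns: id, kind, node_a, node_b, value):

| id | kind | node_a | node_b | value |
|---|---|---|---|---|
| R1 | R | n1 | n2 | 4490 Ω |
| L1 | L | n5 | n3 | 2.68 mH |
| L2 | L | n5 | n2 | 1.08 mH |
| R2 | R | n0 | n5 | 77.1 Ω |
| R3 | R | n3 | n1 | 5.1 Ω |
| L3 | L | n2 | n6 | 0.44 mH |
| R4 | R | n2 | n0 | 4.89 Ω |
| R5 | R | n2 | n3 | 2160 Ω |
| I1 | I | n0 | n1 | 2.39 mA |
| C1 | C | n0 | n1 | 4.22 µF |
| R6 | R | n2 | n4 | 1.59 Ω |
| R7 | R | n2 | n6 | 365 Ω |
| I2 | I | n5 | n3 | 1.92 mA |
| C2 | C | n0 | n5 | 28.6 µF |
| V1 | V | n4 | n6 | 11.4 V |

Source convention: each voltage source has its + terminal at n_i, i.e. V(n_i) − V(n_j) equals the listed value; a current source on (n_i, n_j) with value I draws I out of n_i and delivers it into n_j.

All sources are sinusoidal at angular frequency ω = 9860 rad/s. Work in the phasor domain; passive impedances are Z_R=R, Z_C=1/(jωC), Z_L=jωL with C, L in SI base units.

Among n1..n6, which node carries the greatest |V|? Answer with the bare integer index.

6

MNA unknowns: 6 node voltages V₁..V_6 plus 1 source current (V1)
R1: Y=0.0002227+0.000j on G[1,2]
L1: Y=0.000-0.03784j on G[5,3]
L2: Y=0.000-0.09391j on G[5,2]
R2: Y=0.01297+0.000j on G[0,5]
R3: Y=0.1961+0.000j on G[3,1]
L3: Y=0.000-0.2305j on G[2,6]
R4: Y=0.2045+0.000j on G[2,0]
R5: Y=0.0004630+0.000j on G[2,3]
I1: z[0]−=0.00239, z[1]+=0.00239
C1: Y=0.000+0.04161j on G[0,1]
R6: Y=0.6289+0.000j on G[2,4]
R7: Y=0.002740+0.000j on G[2,6]
I2: z[5]−=0.00192, z[3]+=0.00192
C2: Y=0.000+0.2820j on G[0,5]
V1: row V4−V6=11.4, i_V1 at 4,6
solve → V1=0.3513+0.06746j, V2=-0.02506+0.01769j, V3=0.3253+0.1421j, V4=1.358-3.637j, V5=-0.06286-0.03949j, V6=-10.04-3.637j
aux → i_V1=-0.8700+2.299j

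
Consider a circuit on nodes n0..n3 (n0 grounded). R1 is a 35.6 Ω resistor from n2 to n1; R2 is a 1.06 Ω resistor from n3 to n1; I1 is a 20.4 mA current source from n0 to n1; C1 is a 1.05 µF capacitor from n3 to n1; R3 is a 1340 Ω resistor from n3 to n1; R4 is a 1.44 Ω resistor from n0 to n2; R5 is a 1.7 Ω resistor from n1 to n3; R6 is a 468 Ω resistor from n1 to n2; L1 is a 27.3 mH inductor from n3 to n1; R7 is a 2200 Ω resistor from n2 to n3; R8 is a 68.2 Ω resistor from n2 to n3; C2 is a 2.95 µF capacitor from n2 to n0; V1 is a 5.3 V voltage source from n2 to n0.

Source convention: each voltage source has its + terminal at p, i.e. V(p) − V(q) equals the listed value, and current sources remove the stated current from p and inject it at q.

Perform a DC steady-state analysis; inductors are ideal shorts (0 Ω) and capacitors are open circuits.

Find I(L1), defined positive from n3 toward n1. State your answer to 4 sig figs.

-0.006801 A

Apply KCL at each of the 3 non-ground nodes and solve the resulting linear system.
Node n1: branches {R1, R2, I1, C1, R3, R5, R6, L1} → V_1 = 5.750
Node n2: branches {R1, R4, R6, R7, R8, C2, V1} → V_2 = 5.300
Node n3: branches {R2, C1, R3, R5, L1, R7, R8} → V_3 = 5.750
Source currents: i(L1)=-0.006801, i(V1)=-3.660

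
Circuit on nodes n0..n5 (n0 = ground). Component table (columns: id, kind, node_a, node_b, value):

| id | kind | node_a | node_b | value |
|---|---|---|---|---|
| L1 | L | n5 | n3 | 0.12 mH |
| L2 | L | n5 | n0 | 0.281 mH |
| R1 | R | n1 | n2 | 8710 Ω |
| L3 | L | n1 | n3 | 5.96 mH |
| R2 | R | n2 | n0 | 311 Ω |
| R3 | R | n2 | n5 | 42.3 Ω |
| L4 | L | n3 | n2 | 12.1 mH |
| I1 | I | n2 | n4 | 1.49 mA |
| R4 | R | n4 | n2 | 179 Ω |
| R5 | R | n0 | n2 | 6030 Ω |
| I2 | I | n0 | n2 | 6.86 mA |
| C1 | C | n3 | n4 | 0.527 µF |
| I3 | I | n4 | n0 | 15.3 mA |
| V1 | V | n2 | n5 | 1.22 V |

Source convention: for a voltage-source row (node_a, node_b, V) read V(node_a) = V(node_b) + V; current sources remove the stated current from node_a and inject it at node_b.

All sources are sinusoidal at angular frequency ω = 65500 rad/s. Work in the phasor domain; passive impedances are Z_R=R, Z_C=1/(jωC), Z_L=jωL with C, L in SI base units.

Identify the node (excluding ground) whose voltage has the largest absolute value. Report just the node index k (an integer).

Apply KCL at each of the 5 non-ground nodes and solve the resulting linear system.
Node n1: branches {R1, L3} → V_1 = 0.004138-0.2296j
Node n2: branches {R1, R2, R3, L4, I1, R4, R5, I2, V1} → V_2 = 1.206-0.2304j
Node n3: branches {L1, L3, L4, C1} → V_3 = 0.004105-0.2835j
Node n4: branches {I1, R4, C1, I3} → V_4 = -0.01995-0.08178j
Node n5: branches {L1, L2, R3, V1} → V_5 = -0.01434-0.2304j
Source currents: i(V1)=-0.03460+0.003125j

2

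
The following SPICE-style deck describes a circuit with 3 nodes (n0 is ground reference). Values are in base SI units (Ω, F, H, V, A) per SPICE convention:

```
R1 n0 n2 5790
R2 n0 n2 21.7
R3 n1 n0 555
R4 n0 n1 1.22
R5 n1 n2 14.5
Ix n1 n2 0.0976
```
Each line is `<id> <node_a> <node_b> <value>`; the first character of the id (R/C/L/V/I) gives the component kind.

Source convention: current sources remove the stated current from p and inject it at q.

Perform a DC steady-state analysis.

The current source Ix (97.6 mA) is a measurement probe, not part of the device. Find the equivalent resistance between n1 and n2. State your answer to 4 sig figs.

R_eq = 8.869 Ω

Apply KCL at each of the 2 non-ground nodes and solve the resulting linear system.
Node n1: branches {R3, R4, R5, Ix} → V_1 = -0.04614
Node n2: branches {R1, R2, R5, Ix} → V_2 = 0.8194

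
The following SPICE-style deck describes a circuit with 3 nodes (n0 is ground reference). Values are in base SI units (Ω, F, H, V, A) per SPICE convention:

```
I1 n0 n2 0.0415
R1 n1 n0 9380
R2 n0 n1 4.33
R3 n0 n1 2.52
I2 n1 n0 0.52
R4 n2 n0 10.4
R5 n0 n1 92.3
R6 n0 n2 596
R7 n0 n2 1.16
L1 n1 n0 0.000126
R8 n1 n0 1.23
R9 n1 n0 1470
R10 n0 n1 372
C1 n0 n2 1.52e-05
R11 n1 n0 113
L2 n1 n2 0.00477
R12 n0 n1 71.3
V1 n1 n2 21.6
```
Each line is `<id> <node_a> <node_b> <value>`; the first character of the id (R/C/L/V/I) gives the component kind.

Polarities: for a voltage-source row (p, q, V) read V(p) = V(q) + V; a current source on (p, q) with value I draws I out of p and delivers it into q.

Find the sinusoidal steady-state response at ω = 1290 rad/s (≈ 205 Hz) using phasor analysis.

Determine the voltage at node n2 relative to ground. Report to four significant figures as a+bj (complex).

Element admittances at ω=1290 rad/s:
  I1: injects 0.0415 A into n2 (from n0)
  Y(R1) = 0.0001066+0.000j S between n1,n0
  Y(R2) = 0.2309+0.000j S between n0,n1
  Y(R3) = 0.3968+0.000j S between n0,n1
  I2: injects 0.52 A into n0 (from n1)
  Y(R4) = 0.09615+0.000j S between n2,n0
  Y(R5) = 0.01083+0.000j S between n0,n1
  Y(R6) = 0.001678+0.000j S between n0,n2
  Y(R7) = 0.8621+0.000j S between n0,n2
  Y(L1) = 0.000-6.152j S between n1,n0
  Y(R8) = 0.8130+0.000j S between n1,n0
  Y(R9) = 0.0006803+0.000j S between n1,n0
  Y(R10) = 0.002688+0.000j S between n0,n1
  Y(C1) = 0.000+0.01961j S between n0,n2
  Y(R11) = 0.008850+0.000j S between n1,n0
  Y(L2) = 0.000-0.1625j S between n1,n2
  Y(R12) = 0.01403+0.000j S between n0,n1
  V1: constraint V(n1)−V(n2) = 21.6
Assemble and solve the 3×3 MNA system:
  V(n1)=1.074+2.876j  V(n2)=-20.53+2.876j
  i(V1)=-19.80+5.868j

-20.53+2.876j V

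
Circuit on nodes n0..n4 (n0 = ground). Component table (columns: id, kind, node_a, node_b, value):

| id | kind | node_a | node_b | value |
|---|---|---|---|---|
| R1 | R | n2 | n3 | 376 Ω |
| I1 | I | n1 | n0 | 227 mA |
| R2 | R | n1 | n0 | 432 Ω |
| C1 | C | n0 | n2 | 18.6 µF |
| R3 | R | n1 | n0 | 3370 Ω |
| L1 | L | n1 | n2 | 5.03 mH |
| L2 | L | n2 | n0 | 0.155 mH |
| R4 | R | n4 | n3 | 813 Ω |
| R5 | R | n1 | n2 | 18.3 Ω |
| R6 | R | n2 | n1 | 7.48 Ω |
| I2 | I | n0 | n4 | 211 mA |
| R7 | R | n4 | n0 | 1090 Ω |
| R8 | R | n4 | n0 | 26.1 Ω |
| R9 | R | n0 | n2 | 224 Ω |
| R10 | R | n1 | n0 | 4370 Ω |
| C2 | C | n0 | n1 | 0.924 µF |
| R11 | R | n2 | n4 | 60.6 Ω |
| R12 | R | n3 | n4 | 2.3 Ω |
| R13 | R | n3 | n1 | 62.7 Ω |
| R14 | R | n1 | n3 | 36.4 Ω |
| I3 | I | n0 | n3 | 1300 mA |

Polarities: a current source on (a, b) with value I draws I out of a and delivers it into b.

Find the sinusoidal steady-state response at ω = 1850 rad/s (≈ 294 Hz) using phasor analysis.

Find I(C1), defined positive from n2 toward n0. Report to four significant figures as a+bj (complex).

-0.006931+0.0002421j A

MNA unknowns: 4 node voltages V₁..V_4
R1: Y=0.002660+0.000j on G[2,3]
I1: z[1]−=0.227, z[0]+=0.227
R2: Y=0.002315+0.000j on G[1,0]
C1: Y=0.000+0.03441j on G[0,2]
R3: Y=0.0002967+0.000j on G[1,0]
L1: Y=0.000-0.1075j on G[1,2]
L2: Y=0.000-3.487j on G[2,0]
R4: Y=0.001230+0.000j on G[4,3]
R5: Y=0.05464+0.000j on G[1,2]
R6: Y=0.1337+0.000j on G[2,1]
I2: z[0]−=0.211, z[4]+=0.211
R7: Y=0.0009174+0.000j on G[4,0]
R8: Y=0.03831+0.000j on G[4,0]
R9: Y=0.004464+0.000j on G[0,2]
R10: Y=0.0002288+0.000j on G[1,0]
C2: Y=0.000+0.001709j on G[0,1]
R11: Y=0.01650+0.000j on G[2,4]
R12: Y=0.4348+0.000j on G[3,4]
R13: Y=0.01595+0.000j on G[3,1]
R14: Y=0.02747+0.000j on G[1,3]
I3: z[0]−=1.3, z[3]+=1.3
solve → V1=1.698+1.016j, V2=0.007035+0.2014j, V3=16.35+0.4984j, V4=14.92+0.4487j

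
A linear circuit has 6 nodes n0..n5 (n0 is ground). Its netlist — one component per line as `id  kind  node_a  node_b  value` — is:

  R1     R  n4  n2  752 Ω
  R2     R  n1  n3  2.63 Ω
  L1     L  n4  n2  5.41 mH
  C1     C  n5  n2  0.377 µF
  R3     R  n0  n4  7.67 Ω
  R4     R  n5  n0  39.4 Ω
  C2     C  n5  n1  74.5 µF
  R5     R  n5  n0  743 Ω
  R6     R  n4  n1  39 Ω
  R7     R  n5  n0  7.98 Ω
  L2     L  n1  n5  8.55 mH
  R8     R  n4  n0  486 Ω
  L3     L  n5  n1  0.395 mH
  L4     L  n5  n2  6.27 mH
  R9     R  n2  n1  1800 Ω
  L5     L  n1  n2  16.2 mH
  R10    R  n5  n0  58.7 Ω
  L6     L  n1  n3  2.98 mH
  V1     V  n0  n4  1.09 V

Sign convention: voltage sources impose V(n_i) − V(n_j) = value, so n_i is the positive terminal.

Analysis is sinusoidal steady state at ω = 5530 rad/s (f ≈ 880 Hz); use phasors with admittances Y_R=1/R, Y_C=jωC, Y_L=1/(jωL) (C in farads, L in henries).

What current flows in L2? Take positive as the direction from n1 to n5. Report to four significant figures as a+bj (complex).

-0.006170+0.002609j A

Element admittances at ω=5530 rad/s:
  Y(R1) = 0.001330+0.000j S between n4,n2
  Y(R2) = 0.3802+0.000j S between n1,n3
  Y(L1) = 0.000-0.03343j S between n4,n2
  Y(C1) = 0.000+0.002085j S between n5,n2
  Y(R3) = 0.1304+0.000j S between n0,n4
  Y(R4) = 0.02538+0.000j S between n5,n0
  Y(C2) = 0.000+0.4120j S between n5,n1
  Y(R5) = 0.001346+0.000j S between n5,n0
  Y(R6) = 0.02564+0.000j S between n4,n1
  Y(R7) = 0.1253+0.000j S between n5,n0
  Y(L2) = 0.000-0.02115j S between n1,n5
  Y(R8) = 0.002058+0.000j S between n4,n0
  Y(L3) = 0.000-0.4578j S between n5,n1
  Y(L4) = 0.000-0.02884j S between n5,n2
  Y(R9) = 0.0005556+0.000j S between n2,n1
  Y(L5) = 0.000-0.01116j S between n1,n2
  Y(R10) = 0.01704+0.000j S between n5,n0
  Y(L6) = 0.000-0.06068j S between n1,n3
  V1: constraint V(n0)−V(n4) = 1.09
Assemble and solve the 6×6 MNA system:
  V(n1)=-0.2563-0.1691j  V(n2)=-0.5989+0.01305j  V(n3)=-0.2563-0.1691j  V(n4)=-1.090+0.000j  V(n5)=-0.1329+0.1226j
  i(V1)=-0.1668+0.02073j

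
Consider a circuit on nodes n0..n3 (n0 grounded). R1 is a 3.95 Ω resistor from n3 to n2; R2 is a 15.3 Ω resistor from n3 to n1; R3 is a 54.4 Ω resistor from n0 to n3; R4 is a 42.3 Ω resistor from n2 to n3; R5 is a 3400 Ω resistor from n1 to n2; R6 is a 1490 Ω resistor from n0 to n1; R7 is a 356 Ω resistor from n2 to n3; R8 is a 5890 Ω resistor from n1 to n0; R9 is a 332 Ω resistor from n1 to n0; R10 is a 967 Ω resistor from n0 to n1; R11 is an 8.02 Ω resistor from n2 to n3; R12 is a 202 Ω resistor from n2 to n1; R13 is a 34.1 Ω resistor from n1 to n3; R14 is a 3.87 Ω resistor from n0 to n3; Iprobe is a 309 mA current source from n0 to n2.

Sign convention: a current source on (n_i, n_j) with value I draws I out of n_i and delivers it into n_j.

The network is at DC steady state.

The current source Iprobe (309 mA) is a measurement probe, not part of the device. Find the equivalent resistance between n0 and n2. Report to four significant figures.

R_eq = 5.992 Ω

Element admittances at DC:
  Y(R1) = 0.2532 S between n3,n2
  Y(R2) = 0.06536 S between n3,n1
  Y(R3) = 0.01838 S between n0,n3
  Y(R4) = 0.02364 S between n2,n3
  Y(R5) = 0.0002941 S between n1,n2
  Y(R6) = 0.0006711 S between n0,n1
  Y(R7) = 0.002809 S between n2,n3
  Y(R8) = 0.0001698 S between n1,n0
  Y(R9) = 0.003012 S between n1,n0
  Y(R10) = 0.001034 S between n0,n1
  Y(R11) = 0.1247 S between n2,n3
  Y(R12) = 0.004950 S between n2,n1
  Y(R13) = 0.02933 S between n1,n3
  Y(R14) = 0.2584 S between n0,n3
  Iprobe: injects 0.309 A into n2 (from n0)
Assemble and solve the 3×3 MNA system:
  V(n1)=1.084  V(n2)=1.852  V(n3)=1.097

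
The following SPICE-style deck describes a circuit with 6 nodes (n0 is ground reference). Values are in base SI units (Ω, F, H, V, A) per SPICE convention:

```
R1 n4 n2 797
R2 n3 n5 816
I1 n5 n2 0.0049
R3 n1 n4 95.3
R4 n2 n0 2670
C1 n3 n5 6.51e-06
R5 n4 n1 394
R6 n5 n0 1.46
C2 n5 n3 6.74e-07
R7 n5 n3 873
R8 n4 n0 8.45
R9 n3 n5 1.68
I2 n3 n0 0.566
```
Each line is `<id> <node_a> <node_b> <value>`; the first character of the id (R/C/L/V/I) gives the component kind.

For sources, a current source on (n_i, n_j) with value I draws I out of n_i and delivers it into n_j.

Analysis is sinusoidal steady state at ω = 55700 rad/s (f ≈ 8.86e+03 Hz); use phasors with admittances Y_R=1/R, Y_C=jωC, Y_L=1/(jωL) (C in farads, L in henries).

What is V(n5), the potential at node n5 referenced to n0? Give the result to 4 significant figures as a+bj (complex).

-0.8335+0.000j V

Element admittances at ω=55700 rad/s:
  Y(R1) = 0.001255+0.000j S between n4,n2
  Y(R2) = 0.001225+0.000j S between n3,n5
  I1: injects 0.0049 A into n2 (from n5)
  Y(R3) = 0.01049+0.000j S between n1,n4
  Y(R4) = 0.0003745+0.000j S between n2,n0
  Y(C1) = 0.000+0.3626j S between n3,n5
  Y(R5) = 0.002538+0.000j S between n4,n1
  Y(R6) = 0.6849+0.000j S between n5,n0
  Y(C2) = 0.000+0.03754j S between n5,n3
  Y(R7) = 0.001145+0.000j S between n5,n3
  Y(R8) = 0.1183+0.000j S between n4,n0
  Y(R9) = 0.5952+0.000j S between n3,n5
  I2: injects 0.566 A into n0 (from n3)
Assemble and solve the 5×5 MNA system:
  V(n1)=0.03181+0.000j  V(n2)=3.032+0.000j  V(n3)=-1.487+0.4379j  V(n4)=0.03181+0.000j  V(n5)=-0.8335+0.000j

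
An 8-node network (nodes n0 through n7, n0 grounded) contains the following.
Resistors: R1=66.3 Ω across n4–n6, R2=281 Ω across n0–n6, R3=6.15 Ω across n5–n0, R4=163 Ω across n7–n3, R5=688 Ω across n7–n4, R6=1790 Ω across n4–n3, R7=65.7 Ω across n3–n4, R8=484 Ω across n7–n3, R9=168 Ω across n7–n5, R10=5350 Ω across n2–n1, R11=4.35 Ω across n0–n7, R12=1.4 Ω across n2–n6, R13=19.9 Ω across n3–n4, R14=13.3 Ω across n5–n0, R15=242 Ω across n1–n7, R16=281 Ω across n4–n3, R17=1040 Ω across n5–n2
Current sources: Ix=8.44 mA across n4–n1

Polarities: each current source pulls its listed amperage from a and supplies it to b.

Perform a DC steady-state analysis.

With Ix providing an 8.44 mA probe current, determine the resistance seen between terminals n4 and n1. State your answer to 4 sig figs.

R_eq = 307.5 Ω

MNA unknowns: 7 node voltages V₁..V_7
R1: Y=0.01508 on G[4,6]
R2: Y=0.003559 on G[0,6]
R3: Y=0.1626 on G[5,0]
R4: Y=0.006135 on G[7,3]
R5: Y=0.001453 on G[7,4]
R6: Y=0.0005587 on G[4,3]
R7: Y=0.01522 on G[3,4]
R8: Y=0.002066 on G[7,3]
R9: Y=0.005952 on G[7,5]
R10: Y=0.0001869 on G[2,1]
R11: Y=0.2299 on G[0,7]
R12: Y=0.7143 on G[2,6]
R13: Y=0.05025 on G[3,4]
R14: Y=0.07519 on G[5,0]
R15: Y=0.004132 on G[1,7]
R16: Y=0.003559 on G[4,3]
R17: Y=0.0009615 on G[5,2]
Ix: z[4]−=0.00844, z[1]+=0.00844
solve → V1=1.942, V2=-0.4784, V3=-0.5834, V4=-0.6532, V5=-0.001657, V6=-0.4797, V7=0.009140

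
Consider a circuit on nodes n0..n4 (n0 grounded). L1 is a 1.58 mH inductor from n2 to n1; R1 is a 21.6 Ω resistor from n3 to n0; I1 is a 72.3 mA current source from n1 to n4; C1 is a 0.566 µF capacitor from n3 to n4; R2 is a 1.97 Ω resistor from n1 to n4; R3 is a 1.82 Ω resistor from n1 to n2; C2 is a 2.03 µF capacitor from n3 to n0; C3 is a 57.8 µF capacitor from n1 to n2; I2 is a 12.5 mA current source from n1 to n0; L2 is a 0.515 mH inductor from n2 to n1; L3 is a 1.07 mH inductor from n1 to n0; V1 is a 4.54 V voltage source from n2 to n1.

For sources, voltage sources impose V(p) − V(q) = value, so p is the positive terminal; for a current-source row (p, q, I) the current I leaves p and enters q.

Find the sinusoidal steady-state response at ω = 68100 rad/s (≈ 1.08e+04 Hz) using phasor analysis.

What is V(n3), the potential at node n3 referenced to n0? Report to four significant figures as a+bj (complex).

Element admittances at ω=68100 rad/s:
  Y(L1) = 0.000-0.009294j S between n2,n1
  Y(R1) = 0.04630+0.000j S between n3,n0
  I1: injects 0.0723 A into n4 (from n1)
  Y(C1) = 0.000+0.03854j S between n3,n4
  Y(R2) = 0.5076+0.000j S between n1,n4
  Y(R3) = 0.5495+0.000j S between n1,n2
  Y(C2) = 0.000+0.1382j S between n3,n0
  Y(C3) = 0.000+3.936j S between n1,n2
  I2: injects 0.0125 A into n0 (from n1)
  Y(L2) = 0.000-0.02851j S between n2,n1
  Y(L3) = 0.000-0.01372j S between n1,n0
  V1: constraint V(n2)−V(n1) = 4.54
Assemble and solve the 5×5 MNA system:
  V(n1)=-0.4209+0.6880j  V(n2)=4.119+0.6880j  V(n3)=-0.08536+0.1301j  V(n4)=-0.2352+0.6994j
  i(V1)=-2.495-17.70j

-0.08536+0.1301j V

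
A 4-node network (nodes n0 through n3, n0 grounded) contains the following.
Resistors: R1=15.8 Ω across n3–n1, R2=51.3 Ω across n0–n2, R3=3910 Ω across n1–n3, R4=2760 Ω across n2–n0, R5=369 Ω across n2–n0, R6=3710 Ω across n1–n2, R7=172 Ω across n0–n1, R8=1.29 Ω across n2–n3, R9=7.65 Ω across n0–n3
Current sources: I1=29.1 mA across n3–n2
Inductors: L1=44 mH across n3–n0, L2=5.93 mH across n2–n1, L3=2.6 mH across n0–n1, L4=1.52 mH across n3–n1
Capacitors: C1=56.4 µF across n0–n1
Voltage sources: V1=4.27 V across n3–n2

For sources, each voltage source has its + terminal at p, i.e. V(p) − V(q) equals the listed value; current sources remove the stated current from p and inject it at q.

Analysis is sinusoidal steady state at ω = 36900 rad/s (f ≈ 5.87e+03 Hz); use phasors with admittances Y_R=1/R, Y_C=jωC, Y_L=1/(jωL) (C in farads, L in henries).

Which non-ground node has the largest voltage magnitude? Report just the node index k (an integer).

2

Apply KCL at each of the 3 non-ground nodes and solve the resulting linear system.
Node n1: branches {R1, R3, R6, R7, L2, C1, L3, L4} → V_1 = 0.003574-0.01295j
Node n2: branches {R2, I1, R4, R5, R6, R8, L2, V1} → V_2 = -3.816-0.04596j
Node n3: branches {R1, I1, R3, L1, R8, L4, R9, V1} → V_3 = 0.4537-0.04596j
Source currents: i(V1)=-3.426+0.01641j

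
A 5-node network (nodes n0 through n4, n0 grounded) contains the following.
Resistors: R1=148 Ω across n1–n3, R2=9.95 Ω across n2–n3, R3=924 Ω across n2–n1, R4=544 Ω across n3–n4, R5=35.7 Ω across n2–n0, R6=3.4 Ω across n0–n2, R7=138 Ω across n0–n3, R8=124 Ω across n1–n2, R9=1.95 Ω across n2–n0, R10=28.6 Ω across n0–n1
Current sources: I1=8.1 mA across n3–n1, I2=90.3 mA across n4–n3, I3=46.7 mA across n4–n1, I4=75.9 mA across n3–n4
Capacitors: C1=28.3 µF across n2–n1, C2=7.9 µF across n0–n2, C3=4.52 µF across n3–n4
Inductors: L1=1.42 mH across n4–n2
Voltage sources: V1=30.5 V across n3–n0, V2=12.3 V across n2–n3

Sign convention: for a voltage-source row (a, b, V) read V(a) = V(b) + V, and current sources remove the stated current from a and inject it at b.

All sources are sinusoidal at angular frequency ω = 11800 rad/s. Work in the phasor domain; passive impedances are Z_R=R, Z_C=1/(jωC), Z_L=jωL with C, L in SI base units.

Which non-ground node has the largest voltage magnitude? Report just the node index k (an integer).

4

Apply KCL at each of the 4 non-ground nodes and solve the resulting linear system.
Node n1: branches {R1, R3, I1, C1, I3, R8, R10} → V_1 = 42.12+4.463j
Node n2: branches {R2, R3, R5, R6, C1, L1, C2, R8, R9, V2} → V_2 = 42.80+0.000j
Node n3: branches {R1, R2, R4, I1, R7, I2, C3, I4, V1, V2} → V_3 = 30.50+0.000j
Node n4: branches {R4, I2, L1, I3, C3, I4} → V_4 = 134.7-39.82j
Source currents: i(V1)=-37.43-4.146j, i(V2)=-40.84-9.659j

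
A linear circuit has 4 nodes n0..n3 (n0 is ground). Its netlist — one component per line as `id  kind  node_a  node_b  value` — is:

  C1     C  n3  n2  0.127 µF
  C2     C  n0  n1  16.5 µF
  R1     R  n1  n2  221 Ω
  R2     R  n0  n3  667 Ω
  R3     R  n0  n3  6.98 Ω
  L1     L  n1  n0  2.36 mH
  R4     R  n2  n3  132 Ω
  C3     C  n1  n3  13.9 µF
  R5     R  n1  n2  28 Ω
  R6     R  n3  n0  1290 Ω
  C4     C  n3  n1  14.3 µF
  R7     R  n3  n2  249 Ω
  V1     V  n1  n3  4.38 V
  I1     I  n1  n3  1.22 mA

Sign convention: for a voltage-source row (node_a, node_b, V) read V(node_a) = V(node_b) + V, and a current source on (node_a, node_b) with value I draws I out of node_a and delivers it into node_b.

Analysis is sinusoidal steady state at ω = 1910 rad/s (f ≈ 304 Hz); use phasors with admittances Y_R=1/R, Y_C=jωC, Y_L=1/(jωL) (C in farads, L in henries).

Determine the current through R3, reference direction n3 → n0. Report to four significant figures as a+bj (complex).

-0.3960+0.3028j A

MNA unknowns: 3 node voltages V₁..V_3 plus 1 source current (V1)
C1: Y=0.000+0.0002426j on G[3,2]
C2: Y=0.000+0.03152j on G[0,1]
R1: Y=0.004525+0.000j on G[1,2]
R2: Y=0.001499+0.000j on G[0,3]
R3: Y=0.1433+0.000j on G[0,3]
L1: Y=0.000-0.2218j on G[1,0]
R4: Y=0.007576+0.000j on G[2,3]
C3: Y=0.000+0.02655j on G[1,3]
R5: Y=0.03571+0.000j on G[1,2]
R6: Y=0.0007752+0.000j on G[3,0]
C4: Y=0.000+0.02731j on G[3,1]
R7: Y=0.004016+0.000j on G[3,2]
V1: row V1−V3=4.38, i_V1 at 1,3
I1: z[1]−=0.00122, z[3]+=0.00122
solve → V1=1.616+2.113j, V2=0.6364+2.098j, V3=-2.764+2.113j
aux → i_V1=-0.4429+0.07104j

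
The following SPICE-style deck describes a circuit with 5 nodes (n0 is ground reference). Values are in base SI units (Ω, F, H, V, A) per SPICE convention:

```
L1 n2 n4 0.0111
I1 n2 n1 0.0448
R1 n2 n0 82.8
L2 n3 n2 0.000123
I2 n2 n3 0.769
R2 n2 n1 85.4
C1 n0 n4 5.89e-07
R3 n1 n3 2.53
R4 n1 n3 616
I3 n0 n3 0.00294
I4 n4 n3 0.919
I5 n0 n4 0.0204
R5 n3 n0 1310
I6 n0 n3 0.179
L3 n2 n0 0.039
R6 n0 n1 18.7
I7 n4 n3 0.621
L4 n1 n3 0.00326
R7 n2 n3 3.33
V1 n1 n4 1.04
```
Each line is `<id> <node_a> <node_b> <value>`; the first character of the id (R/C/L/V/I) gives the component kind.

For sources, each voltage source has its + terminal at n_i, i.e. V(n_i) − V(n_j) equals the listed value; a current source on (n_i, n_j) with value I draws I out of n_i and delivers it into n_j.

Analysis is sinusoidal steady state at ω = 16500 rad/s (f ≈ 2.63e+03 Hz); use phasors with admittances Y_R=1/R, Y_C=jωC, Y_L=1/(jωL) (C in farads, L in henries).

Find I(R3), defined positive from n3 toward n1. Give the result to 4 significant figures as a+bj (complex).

Apply KCL at each of the 4 non-ground nodes and solve the resulting linear system.
Node n1: branches {I1, R2, R3, R4, R6, L4, V1} → V_1 = 2.483+0.09312j
Node n2: branches {L1, I1, R1, L2, I2, R2, L3, R7} → V_2 = 5.541-0.8868j
Node n3: branches {L2, I2, R3, R4, I3, I4, R5, I6, I7, L4, R7} → V_3 = 6.440+0.4116j
Node n4: branches {L1, C1, I4, I5, I7, V1} → V_4 = 1.443+0.09312j
Source currents: i(V1)=1.524+0.03640j

1.564+0.1259j A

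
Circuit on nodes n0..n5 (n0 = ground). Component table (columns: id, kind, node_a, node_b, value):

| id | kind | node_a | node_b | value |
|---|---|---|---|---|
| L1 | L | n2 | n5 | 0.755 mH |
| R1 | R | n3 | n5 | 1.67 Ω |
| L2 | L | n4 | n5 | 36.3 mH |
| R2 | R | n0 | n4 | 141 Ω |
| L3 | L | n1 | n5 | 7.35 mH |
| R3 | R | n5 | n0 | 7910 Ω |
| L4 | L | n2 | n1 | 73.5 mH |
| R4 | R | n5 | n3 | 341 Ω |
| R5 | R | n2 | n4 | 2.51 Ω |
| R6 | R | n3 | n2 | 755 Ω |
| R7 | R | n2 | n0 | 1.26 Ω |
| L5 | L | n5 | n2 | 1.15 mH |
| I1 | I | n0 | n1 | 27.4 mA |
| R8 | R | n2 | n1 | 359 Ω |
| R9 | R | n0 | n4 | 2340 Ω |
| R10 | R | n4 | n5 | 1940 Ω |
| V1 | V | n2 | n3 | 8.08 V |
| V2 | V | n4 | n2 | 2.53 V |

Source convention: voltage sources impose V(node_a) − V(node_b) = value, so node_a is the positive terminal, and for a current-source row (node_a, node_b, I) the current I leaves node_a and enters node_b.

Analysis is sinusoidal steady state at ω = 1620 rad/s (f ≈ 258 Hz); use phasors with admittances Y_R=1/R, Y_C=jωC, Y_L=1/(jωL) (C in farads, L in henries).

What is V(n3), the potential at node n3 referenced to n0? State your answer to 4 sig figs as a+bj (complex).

-8.069+0.0004659j V

Apply KCL at each of the 5 non-ground nodes and solve the resulting linear system.
Node n1: branches {L3, L4, I1, R8} → V_1 = -1.208-2.351j
Node n2: branches {L1, L4, R5, R6, R7, L5, R8, V1, V2} → V_2 = 0.01065+0.0004659j
Node n3: branches {R1, R4, R6, V1} → V_3 = -8.069+0.0004659j
Node n4: branches {L2, R2, R5, R9, R10, V2} → V_4 = 2.541+0.0004659j
Node n5: branches {L1, R1, L2, L3, R3, R4, L5, R10} → V_5 = -1.252-2.952j
Source currents: i(V1)=-4.113+1.777j, i(V2)=-1.079+0.06297j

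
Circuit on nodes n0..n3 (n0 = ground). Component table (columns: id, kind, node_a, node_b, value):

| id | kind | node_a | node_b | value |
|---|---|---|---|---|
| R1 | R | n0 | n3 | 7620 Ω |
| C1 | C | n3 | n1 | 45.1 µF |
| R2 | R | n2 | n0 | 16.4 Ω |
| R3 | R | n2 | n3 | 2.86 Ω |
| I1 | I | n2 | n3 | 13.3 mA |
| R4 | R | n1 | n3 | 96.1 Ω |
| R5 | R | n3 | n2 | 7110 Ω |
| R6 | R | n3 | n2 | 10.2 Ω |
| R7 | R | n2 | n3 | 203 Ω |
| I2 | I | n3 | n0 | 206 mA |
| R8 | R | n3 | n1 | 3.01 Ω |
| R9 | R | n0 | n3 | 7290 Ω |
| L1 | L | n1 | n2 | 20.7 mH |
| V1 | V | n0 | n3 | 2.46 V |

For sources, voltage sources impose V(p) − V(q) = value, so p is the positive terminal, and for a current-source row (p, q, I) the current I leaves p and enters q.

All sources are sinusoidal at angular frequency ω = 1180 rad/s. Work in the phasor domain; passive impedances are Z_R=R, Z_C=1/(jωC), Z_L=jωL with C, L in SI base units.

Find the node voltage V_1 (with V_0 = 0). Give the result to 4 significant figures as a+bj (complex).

-2.459-0.03135j V

Element admittances at ω=1180 rad/s:
  Y(R1) = 0.0001312+0.000j S between n0,n3
  Y(C1) = 0.000+0.05322j S between n3,n1
  Y(R2) = 0.06098+0.000j S between n2,n0
  Y(R3) = 0.3497+0.000j S between n2,n3
  I1: injects 0.0133 A into n3 (from n2)
  Y(R4) = 0.01041+0.000j S between n1,n3
  Y(R5) = 0.0001406+0.000j S between n3,n2
  Y(R6) = 0.09804+0.000j S between n3,n2
  Y(R7) = 0.004926+0.000j S between n2,n3
  I2: injects 0.206 A into n0 (from n3)
  Y(R8) = 0.3322+0.000j S between n3,n1
  Y(R9) = 0.0001372+0.000j S between n0,n3
  Y(L1) = 0.000-0.04094j S between n1,n2
  V1: constraint V(n0)−V(n3) = 2.46
Assemble and solve the 4×4 MNA system:
  V(n1)=-2.459-0.03135j  V(n2)=-2.198+0.02077j  V(n3)=-2.460+0.000j
  i(V1)=0.07131+0.001266j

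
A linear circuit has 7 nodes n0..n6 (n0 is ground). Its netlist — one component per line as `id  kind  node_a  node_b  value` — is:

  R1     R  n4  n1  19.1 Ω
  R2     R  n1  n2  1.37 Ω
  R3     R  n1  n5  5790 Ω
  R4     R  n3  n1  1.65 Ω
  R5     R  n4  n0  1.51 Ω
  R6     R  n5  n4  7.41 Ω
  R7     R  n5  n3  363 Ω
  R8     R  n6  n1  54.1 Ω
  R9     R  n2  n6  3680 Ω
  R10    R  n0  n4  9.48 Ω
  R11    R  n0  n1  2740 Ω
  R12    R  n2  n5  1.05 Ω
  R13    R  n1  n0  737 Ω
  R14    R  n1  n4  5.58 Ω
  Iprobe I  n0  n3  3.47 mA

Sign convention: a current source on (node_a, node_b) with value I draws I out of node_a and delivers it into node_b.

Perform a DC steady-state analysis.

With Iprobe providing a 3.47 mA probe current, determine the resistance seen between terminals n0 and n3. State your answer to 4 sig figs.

Element admittances at DC:
  Y(R1) = 0.05236 S between n4,n1
  Y(R2) = 0.7299 S between n1,n2
  Y(R3) = 0.0001727 S between n1,n5
  Y(R4) = 0.6061 S between n3,n1
  Y(R5) = 0.6623 S between n4,n0
  Y(R6) = 0.1350 S between n5,n4
  Y(R7) = 0.002755 S between n5,n3
  Y(R8) = 0.01848 S between n6,n1
  Y(R9) = 0.0002717 S between n2,n6
  Y(R10) = 0.1055 S between n0,n4
  Y(R11) = 0.0003650 S between n0,n1
  Y(R12) = 0.9524 S between n2,n5
  Y(R13) = 0.001357 S between n1,n0
  Y(R14) = 0.1792 S between n1,n4
  Iprobe: injects 0.00347 A into n3 (from n0)
Assemble and solve the 6×6 MNA system:
  V(n1)=0.01480  V(n2)=0.01339  V(n3)=0.02049  V(n4)=0.004487  V(n5)=0.01231  V(n6)=0.01478

R_eq = 5.906 Ω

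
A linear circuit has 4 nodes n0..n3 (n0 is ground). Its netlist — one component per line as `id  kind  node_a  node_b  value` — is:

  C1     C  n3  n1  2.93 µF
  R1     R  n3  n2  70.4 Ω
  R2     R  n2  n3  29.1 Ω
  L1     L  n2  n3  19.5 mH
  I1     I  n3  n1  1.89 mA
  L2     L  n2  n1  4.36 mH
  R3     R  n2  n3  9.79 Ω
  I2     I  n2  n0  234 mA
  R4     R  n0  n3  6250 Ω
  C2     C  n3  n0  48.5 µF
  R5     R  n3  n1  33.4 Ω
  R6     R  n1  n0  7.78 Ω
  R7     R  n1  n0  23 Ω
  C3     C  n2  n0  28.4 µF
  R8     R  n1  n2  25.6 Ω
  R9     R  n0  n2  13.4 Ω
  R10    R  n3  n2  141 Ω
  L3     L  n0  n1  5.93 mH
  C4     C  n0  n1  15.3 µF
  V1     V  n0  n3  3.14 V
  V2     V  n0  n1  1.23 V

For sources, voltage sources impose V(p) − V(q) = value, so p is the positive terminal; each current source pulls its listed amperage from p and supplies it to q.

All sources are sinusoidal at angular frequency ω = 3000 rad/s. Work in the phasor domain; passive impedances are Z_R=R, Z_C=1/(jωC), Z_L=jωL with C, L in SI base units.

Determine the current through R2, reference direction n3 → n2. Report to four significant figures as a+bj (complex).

-0.009004-0.01566j A

Apply KCL at each of the 3 non-ground nodes and solve the resulting linear system.
Node n1: branches {C1, I1, L2, R5, R6, R7, R8, L3, C4, V2} → V_1 = -1.230+0.000j
Node n2: branches {R1, R2, L1, L2, R3, I2, C3, R8, R9, R10} → V_2 = -2.878+0.4556j
Node n3: branches {C1, R1, R2, L1, I1, R3, R4, C2, R5, R10, V1} → V_3 = -3.140+0.000j
Source currents: i(V1)=-0.1049-0.5411j, i(V2)=-0.1267-0.1143j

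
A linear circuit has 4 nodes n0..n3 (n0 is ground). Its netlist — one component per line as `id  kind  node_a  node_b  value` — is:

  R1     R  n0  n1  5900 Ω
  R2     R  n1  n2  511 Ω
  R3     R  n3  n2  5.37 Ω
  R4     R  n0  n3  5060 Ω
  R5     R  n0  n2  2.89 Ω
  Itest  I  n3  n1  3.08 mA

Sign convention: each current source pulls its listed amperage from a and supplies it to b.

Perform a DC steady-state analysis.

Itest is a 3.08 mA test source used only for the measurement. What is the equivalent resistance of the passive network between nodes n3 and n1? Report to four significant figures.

Apply KCL at each of the 3 non-ground nodes and solve the resulting linear system.
Node n1: branches {R1, R2, Itest} → V_1 = 1.448
Node n2: branches {R2, R3, R5} → V_2 = -0.0006993
Node n3: branches {R3, R4, Itest} → V_3 = -0.01722

R_eq = 475.7 Ω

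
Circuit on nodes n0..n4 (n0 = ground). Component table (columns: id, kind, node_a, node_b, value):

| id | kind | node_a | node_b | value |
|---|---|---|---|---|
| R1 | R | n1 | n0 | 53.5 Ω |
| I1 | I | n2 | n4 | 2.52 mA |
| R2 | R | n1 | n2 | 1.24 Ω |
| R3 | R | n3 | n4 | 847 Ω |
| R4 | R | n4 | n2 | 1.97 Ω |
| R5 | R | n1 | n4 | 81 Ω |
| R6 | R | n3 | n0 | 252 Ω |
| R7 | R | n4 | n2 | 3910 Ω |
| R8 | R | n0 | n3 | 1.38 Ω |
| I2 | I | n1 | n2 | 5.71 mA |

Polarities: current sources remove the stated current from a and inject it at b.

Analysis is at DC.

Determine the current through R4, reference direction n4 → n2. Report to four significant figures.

Element admittances at DC:
  Y(R1) = 0.01869 S between n1,n0
  I1: injects 0.00252 A into n4 (from n2)
  Y(R2) = 0.8065 S between n1,n2
  Y(R3) = 0.001181 S between n3,n4
  Y(R4) = 0.5076 S between n4,n2
  Y(R5) = 0.01235 S between n1,n4
  Y(R6) = 0.003968 S between n3,n0
  Y(R7) = 0.0002558 S between n4,n2
  Y(R8) = 0.7246 S between n0,n3
  I2: injects 0.00571 A into n2 (from n1)
Assemble and solve the 4×4 MNA system:
  V(n1)=-0.0006848  V(n2)=0.006203  V(n3)=1.757e-05  V(n4)=0.01086

0.002363 A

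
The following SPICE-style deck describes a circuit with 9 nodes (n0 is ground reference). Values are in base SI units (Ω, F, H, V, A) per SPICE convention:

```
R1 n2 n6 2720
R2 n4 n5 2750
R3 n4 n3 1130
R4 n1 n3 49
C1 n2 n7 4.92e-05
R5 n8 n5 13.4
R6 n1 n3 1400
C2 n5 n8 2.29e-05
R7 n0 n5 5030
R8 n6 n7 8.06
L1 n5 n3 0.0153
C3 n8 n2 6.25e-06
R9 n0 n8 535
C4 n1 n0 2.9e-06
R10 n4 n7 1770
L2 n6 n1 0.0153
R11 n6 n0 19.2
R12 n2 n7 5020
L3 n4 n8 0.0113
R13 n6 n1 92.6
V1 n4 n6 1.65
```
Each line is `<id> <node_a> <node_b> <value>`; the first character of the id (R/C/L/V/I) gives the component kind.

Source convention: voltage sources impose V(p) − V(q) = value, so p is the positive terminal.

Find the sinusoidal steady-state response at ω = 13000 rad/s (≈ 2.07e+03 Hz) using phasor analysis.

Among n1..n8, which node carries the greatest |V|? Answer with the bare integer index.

4

Apply KCL at each of the 8 non-ground nodes and solve the resulting linear system.
Node n1: branches {R4, R6, C4, L2, R13} → V_1 = 0.02471-0.003792j
Node n2: branches {R1, C1, C3, R12} → V_2 = 0.01397-0.1187j
Node n3: branches {R3, R4, R6, L1} → V_3 = 0.04449+0.03919j
Node n4: branches {R2, R3, R10, L3, V1} → V_4 = 1.653-0.01172j
Node n5: branches {R2, R5, C2, R7, L1} → V_5 = -0.1451-0.1608j
Node n6: branches {R1, R8, L2, R11, R13, V1} → V_6 = 0.002965-0.01172j
Node n7: branches {C1, R8, R10, R12} → V_7 = 0.03393-0.1142j
Node n8: branches {R5, C2, C3, R9, L3} → V_8 = -0.1437-0.1548j
Source currents: i(V1)=-0.003966+0.01216j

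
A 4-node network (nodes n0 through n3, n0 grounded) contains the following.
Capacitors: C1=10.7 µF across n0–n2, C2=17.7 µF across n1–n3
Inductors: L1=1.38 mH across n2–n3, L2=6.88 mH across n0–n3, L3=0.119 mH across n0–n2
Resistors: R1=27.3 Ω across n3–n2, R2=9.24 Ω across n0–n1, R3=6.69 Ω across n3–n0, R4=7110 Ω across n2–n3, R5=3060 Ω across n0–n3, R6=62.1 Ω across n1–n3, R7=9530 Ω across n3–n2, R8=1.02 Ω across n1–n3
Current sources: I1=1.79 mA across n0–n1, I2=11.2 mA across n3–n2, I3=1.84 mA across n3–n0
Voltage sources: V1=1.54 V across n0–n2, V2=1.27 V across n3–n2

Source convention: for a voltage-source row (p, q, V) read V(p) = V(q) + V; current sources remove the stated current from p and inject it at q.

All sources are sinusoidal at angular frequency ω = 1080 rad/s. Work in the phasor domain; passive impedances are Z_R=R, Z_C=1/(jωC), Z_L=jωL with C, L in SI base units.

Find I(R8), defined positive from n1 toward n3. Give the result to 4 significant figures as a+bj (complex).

Apply KCL at each of the 3 non-ground nodes and solve the resulting linear system.
Node n1: branches {I1, R2, R6, C2, R8} → V_1 = -0.2419-0.0004856j
Node n2: branches {C1, L1, R1, R4, I2, R7, L3, V1, V2} → V_2 = -1.540+0.000j
Node n3: branches {L1, R1, R3, R4, R5, I2, R6, L2, R7, C2, R8, I3, V2} → V_3 = -0.2700+0.000j
Source currents: i(V1)=-0.06658+12.00j, i(V2)=0.008549+0.8158j

0.02751-0.0004761j A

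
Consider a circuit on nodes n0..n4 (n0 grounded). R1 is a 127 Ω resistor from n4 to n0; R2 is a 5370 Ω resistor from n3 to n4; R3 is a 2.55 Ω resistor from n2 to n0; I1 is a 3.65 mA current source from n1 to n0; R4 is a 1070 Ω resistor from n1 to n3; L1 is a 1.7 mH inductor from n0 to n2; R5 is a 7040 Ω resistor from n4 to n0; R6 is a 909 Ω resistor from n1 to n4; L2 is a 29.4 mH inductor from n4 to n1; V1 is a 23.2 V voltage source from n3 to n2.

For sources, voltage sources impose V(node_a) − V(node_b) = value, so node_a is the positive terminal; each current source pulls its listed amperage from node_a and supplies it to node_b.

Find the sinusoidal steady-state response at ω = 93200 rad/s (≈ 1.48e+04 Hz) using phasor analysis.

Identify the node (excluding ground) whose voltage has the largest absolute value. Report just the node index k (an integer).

3

MNA unknowns: 4 node voltages V₁..V_4 plus 1 source current (V1)
R1: Y=0.007874+0.000j on G[4,0]
R2: Y=0.0001862+0.000j on G[3,4]
R3: Y=0.3922+0.000j on G[2,0]
I1: z[1]−=0.00365, z[0]+=0.00365
R4: Y=0.0009346+0.000j on G[1,3]
L1: Y=0.000-0.006312j on G[0,2]
R5: Y=0.0001420+0.000j on G[4,0]
R6: Y=0.001100+0.000j on G[1,4]
L2: Y=0.000-0.0003650j on G[4,1]
V1: row V3−V2=23.2, i_V1 at 3,2
solve → V1=9.466+1.323j, V2=-0.04289+0.002385j, V3=23.16+0.002385j, V4=1.641-0.1504j
aux → i_V1=-0.01680+0.001206j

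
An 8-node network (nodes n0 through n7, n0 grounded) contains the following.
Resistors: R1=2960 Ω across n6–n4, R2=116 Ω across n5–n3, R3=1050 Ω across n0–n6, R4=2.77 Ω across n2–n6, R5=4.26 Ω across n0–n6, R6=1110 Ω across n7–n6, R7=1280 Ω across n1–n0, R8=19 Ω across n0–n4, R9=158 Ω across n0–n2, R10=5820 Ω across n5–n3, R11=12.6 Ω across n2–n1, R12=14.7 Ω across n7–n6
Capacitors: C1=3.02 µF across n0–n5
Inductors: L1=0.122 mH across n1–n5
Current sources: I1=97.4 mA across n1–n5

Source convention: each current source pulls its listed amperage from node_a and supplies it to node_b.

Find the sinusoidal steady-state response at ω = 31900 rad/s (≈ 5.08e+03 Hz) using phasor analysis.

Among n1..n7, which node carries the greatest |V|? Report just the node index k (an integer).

1

MNA unknowns: 7 node voltages V₁..V_7
R1: Y=0.0003378+0.000j on G[6,4]
R2: Y=0.008621+0.000j on G[5,3]
R3: Y=0.0009524+0.000j on G[0,6]
C1: Y=0.000+0.09634j on G[0,5]
R4: Y=0.3610+0.000j on G[2,6]
R5: Y=0.2347+0.000j on G[0,6]
R6: Y=0.0009009+0.000j on G[7,6]
L1: Y=0.000-0.2570j on G[1,5]
R7: Y=0.0007813+0.000j on G[1,0]
R8: Y=0.05263+0.000j on G[0,4]
R9: Y=0.006329+0.000j on G[0,2]
R10: Y=0.0001718+0.000j on G[5,3]
R11: Y=0.07937+0.000j on G[2,1]
R12: Y=0.06803+0.000j on G[7,6]
I1: z[1]−=0.0974, z[5]+=0.0974
solve → V1=0.1158-0.3396j, V2=0.04024-0.1180j, V3=0.1853+0.06320j, V4=0.0001552-0.0004550j, V5=0.1853+0.06320j, V6=0.02433-0.07134j, V7=0.02433-0.07134j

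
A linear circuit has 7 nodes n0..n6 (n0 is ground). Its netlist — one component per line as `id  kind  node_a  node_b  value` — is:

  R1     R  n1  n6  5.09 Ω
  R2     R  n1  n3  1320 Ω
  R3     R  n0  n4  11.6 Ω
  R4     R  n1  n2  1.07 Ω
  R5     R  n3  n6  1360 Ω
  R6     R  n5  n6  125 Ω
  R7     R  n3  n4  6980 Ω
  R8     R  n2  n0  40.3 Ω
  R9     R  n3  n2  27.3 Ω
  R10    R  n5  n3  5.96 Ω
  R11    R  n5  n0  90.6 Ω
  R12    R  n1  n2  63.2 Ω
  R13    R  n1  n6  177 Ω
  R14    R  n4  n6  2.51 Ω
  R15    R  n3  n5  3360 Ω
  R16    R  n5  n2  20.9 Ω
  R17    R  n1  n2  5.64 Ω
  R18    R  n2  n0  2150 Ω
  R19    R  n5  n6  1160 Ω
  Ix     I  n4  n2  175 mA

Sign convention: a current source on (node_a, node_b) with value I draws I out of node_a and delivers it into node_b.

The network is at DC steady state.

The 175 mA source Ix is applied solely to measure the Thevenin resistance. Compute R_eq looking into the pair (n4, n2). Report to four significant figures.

MNA unknowns: 6 node voltages V₁..V_6
R1: Y=0.1965 on G[1,6]
R2: Y=0.0007576 on G[1,3]
R3: Y=0.08621 on G[0,4]
R4: Y=0.9346 on G[1,2]
R5: Y=0.0007353 on G[3,6]
R6: Y=0.008000 on G[5,6]
R7: Y=0.0001433 on G[3,4]
R8: Y=0.02481 on G[2,0]
R9: Y=0.03663 on G[3,2]
R10: Y=0.1678 on G[5,3]
R11: Y=0.01104 on G[5,0]
R12: Y=0.01582 on G[1,2]
R13: Y=0.005650 on G[1,6]
R14: Y=0.3984 on G[4,6]
R15: Y=0.0002976 on G[3,5]
R16: Y=0.04785 on G[5,2]
R17: Y=0.1773 on G[1,2]
R18: Y=0.0004651 on G[2,0]
R19: Y=0.0008621 on G[5,6]
Ix: z[4]−=0.175, z[2]+=0.175
solve → V1=0.7236, V2=0.8476, V3=0.7010, V4=-0.3347, V5=0.6728, V6=0.03177

R_eq = 6.756 Ω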